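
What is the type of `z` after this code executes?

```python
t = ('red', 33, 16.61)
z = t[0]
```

Index 0 of tuple is 'red' which is str

str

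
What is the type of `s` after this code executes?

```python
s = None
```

None has type NoneType

NoneType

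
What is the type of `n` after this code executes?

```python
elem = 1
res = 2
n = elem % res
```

int % int returns int (1 % 2 = 1)

int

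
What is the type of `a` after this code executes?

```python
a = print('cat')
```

print() returns None

NoneType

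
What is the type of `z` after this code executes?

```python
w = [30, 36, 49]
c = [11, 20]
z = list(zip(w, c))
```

list(zip(...)) returns a list of tuples

list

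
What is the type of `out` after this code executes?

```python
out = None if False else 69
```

Ternary: condition is False, else branch (69) taken → int

int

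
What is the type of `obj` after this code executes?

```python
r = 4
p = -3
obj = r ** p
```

int ** negative int returns float

float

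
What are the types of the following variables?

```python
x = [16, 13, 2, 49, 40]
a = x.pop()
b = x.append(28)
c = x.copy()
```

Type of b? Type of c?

list.append() returns None; list.copy() returns list

NoneType, list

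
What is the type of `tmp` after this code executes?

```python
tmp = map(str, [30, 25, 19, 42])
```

map() returns a map iterator object

map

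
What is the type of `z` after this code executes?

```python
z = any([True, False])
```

any() returns bool

bool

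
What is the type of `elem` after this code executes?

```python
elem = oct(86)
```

oct() returns str representation

str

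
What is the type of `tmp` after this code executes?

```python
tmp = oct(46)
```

oct() returns str representation

str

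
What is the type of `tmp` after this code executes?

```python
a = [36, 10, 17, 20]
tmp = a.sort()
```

list.sort() returns None (sorts in place)

NoneType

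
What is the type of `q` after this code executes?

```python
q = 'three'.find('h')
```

str.find() returns int (index, or -1)

int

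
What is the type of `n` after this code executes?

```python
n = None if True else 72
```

Ternary: condition is True, if branch (None) taken → NoneType

NoneType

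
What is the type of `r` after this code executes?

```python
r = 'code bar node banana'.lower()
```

str.lower() returns str

str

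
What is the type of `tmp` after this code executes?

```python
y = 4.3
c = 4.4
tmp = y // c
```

float // float returns float (floor division preserves float type)

float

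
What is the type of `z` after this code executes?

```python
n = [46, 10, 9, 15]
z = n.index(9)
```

list.index() returns int

int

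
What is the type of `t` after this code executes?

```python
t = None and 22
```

'and' returns first falsy value (None)

NoneType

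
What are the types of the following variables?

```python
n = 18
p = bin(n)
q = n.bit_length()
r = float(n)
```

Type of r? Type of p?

float() returns float; bin() returns str

float, str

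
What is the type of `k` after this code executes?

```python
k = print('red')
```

print() returns None

NoneType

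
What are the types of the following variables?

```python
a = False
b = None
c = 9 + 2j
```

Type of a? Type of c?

a is bool; c is complex

bool, complex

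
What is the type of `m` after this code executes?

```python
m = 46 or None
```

'or' returns first truthy value (46, int)

int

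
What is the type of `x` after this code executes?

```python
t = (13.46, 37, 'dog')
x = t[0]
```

Index 0 of tuple is 13.46 which is float

float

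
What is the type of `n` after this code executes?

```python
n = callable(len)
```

callable() returns bool

bool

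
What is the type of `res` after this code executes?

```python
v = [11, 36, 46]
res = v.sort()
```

list.sort() returns None (sorts in place)

NoneType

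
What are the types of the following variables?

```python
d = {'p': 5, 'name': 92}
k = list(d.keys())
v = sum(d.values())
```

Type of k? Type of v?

list(...) returns list; sum of int values returns int

list, int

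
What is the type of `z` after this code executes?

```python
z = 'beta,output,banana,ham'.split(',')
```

str.split() returns list

list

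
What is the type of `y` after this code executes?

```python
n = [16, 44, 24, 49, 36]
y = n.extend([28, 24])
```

list.extend() returns None

NoneType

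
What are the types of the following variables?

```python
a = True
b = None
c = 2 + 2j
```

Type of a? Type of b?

a is bool; b is NoneType

bool, NoneType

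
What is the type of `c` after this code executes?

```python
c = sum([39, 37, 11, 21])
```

sum() of ints returns int

int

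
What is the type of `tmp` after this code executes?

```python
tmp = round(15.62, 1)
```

round() with ndigits arg returns float

float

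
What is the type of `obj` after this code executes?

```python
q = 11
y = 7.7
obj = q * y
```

int * float returns float (11 * 7.7 = 84.7)

float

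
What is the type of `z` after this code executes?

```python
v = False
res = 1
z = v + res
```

bool + int returns int (False is 0, so 0 + 1 = 1)

int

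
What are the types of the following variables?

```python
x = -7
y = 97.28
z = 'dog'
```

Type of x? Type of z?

x is int; z is str

int, str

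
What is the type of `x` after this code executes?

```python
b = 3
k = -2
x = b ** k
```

int ** negative int returns float

float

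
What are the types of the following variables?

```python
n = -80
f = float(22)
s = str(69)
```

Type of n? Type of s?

n is int; s is str

int, str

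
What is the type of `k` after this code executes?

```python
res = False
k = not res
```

'not' always returns bool

bool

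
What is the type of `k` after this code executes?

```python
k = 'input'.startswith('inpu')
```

str.startswith() returns bool

bool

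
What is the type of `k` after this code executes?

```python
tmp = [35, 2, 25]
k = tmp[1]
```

Indexing a list of ints returns int (tmp[1] = 2)

int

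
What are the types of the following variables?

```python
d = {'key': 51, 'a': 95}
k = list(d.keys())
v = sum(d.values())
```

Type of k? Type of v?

list(...) returns list; sum of int values returns int

list, int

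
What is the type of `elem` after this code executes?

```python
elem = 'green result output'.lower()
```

str.lower() returns str

str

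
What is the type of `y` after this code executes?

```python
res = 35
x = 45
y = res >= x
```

Comparison operators return bool

bool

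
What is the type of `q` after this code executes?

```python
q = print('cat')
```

print() returns None

NoneType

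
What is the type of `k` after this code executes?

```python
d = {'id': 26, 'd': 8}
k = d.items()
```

dict.items() returns a dict_items view

dict_items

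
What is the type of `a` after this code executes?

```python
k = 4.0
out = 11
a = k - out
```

float - int returns float (4.0 - 11 = -7.0)

float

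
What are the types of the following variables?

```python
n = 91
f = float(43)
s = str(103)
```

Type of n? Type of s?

n is int; s is str

int, str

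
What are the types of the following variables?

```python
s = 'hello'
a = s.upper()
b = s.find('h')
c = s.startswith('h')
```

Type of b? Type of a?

str.find() returns int; str.upper() returns str

int, str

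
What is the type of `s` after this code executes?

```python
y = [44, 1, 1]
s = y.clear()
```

list.clear() returns None

NoneType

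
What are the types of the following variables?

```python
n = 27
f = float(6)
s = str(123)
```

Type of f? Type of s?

f is float; s is str

float, str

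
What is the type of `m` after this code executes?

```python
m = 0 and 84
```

'and' returns the first falsy value (0, which is int)

int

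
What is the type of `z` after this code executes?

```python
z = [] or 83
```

'or' returns first truthy value (83, which is int)

int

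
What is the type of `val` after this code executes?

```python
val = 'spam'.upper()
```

str.upper() returns str

str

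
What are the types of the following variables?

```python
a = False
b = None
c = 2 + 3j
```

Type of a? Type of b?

a is bool; b is NoneType

bool, NoneType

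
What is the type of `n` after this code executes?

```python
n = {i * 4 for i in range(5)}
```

A set comprehension {expr for x in iterable} produces a set

set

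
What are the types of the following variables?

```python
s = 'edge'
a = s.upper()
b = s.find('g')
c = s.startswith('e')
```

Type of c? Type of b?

str.startswith() returns bool; str.find() returns int

bool, int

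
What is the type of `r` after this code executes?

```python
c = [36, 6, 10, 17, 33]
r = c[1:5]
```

Slicing a list always returns a list

list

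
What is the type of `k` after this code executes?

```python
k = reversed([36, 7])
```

reversed() on a list returns a list_reverseiterator

list_reverseiterator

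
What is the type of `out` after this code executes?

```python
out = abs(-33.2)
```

abs() of float returns float

float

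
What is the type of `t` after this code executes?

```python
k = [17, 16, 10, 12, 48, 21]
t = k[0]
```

Indexing a list of ints returns int (k[0] = 17)

int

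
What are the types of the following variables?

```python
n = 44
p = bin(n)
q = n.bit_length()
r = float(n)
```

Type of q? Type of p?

int.bit_length() returns int; bin() returns str

int, str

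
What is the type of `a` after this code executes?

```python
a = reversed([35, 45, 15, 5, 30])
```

reversed() on a list returns a list_reverseiterator

list_reverseiterator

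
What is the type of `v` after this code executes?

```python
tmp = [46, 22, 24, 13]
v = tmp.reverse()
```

list.reverse() returns None

NoneType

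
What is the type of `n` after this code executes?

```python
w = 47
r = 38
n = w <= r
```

Comparison operators return bool

bool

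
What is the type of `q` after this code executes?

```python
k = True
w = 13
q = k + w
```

bool + int returns int (True is 1, so 1 + 13 = 14)

int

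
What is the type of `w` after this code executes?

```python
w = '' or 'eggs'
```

'or' returns first truthy value ('eggs', which is str)

str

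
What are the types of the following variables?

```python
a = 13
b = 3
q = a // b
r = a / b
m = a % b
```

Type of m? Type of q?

int % int returns int; int // int returns int

int, int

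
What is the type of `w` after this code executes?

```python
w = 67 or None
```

'or' returns first truthy value (67, int)

int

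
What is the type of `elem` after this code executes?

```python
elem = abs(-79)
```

abs() of int returns int

int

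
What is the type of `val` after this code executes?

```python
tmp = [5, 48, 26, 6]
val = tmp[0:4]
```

Slicing a list always returns a list

list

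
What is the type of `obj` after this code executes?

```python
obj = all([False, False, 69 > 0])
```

all() returns bool

bool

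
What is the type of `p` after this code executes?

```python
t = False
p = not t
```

'not' always returns bool

bool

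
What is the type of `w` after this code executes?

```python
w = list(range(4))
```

list(range(...)) returns list

list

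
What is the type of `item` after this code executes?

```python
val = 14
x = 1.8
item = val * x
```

int * float returns float (14 * 1.8 = 25.2)

float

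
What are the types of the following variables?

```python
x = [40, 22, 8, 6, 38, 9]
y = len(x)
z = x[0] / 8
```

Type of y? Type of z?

len() returns int; int / int returns float

int, float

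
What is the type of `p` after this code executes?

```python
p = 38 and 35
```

'and' returns the last value when all truthy (35, which is int)

int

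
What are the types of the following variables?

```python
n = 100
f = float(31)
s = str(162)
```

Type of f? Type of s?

f is float; s is str

float, str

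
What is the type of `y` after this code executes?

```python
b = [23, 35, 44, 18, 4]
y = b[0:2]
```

Slicing a list always returns a list

list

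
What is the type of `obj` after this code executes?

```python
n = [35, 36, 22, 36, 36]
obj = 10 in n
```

'in' operator returns bool

bool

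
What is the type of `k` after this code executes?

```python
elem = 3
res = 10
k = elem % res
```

int % int returns int (3 % 10 = 3)

int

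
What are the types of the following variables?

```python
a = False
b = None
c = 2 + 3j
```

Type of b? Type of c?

b is NoneType; c is complex

NoneType, complex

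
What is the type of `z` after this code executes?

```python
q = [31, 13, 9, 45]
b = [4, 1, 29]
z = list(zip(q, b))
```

list(zip(...)) returns a list of tuples

list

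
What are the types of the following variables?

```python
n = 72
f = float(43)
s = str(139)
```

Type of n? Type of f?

n is int; f is float

int, float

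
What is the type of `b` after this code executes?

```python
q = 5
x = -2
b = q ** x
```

int ** negative int returns float

float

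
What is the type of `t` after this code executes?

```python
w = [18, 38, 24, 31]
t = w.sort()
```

list.sort() returns None (sorts in place)

NoneType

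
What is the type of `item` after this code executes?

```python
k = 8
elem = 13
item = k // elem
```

int // int returns int (8 // 13 = 0)

int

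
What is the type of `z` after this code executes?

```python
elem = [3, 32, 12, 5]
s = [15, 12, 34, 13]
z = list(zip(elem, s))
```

list(zip(...)) returns a list of tuples

list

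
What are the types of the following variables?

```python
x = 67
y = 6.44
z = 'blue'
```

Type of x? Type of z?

x is int; z is str

int, str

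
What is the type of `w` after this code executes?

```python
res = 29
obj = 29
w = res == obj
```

Equality comparison returns bool

bool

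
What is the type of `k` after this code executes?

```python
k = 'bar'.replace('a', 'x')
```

str.replace() returns str

str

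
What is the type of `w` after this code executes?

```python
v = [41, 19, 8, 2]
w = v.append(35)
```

list.append() returns None (mutates in place)

NoneType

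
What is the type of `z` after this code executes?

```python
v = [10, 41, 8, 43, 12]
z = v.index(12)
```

list.index() returns int

int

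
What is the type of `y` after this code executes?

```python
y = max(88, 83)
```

max() of ints returns int

int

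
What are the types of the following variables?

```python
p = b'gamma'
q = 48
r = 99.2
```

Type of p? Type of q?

p is bytes; q is int

bytes, int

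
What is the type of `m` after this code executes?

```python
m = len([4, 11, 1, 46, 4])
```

len() always returns int

int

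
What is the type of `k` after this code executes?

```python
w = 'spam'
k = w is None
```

'is' comparison returns bool

bool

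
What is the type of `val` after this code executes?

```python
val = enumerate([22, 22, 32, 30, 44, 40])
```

enumerate() returns an enumerate iterator object

enumerate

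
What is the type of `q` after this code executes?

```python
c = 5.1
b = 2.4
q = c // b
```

float // float returns float (floor division preserves float type)

float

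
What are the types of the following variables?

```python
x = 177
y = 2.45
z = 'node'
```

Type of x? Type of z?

x is int; z is str

int, str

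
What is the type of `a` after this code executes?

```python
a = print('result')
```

print() returns None

NoneType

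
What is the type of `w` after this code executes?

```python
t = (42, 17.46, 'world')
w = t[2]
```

Index 2 of tuple is 'world' which is str

str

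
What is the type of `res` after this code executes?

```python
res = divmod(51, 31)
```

divmod() returns a tuple (quotient, remainder)

tuple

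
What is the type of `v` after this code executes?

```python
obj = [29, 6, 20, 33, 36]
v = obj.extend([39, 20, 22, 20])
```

list.extend() returns None

NoneType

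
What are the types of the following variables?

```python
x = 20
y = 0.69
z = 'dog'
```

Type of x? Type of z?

x is int; z is str

int, str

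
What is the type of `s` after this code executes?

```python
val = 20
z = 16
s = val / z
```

int / int always returns float in Python 3 (20 / 16 = 1.25)

float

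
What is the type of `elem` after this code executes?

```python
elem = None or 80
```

'or' with None returns the other value (80, int)

int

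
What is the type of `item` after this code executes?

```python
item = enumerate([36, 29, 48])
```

enumerate() returns an enumerate iterator object

enumerate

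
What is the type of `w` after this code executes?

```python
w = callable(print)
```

callable() returns bool

bool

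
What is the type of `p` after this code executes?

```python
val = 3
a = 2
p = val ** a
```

int ** positive int returns int (3 ** 2 = 9)

int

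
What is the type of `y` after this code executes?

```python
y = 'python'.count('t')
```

str.count() returns int

int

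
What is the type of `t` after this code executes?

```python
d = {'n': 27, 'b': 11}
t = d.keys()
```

.keys() returns a dict_keys view object

dict_keys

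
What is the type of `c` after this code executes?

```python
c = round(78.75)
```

round() with no ndigits arg returns int

int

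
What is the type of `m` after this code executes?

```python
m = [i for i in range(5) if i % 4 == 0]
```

A list comprehension [...] produces a list

list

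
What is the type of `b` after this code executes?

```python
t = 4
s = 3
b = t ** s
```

int ** positive int returns int (4 ** 3 = 64)

int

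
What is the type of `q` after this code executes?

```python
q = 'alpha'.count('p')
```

str.count() returns int

int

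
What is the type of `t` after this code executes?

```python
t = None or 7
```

'or' with None returns the other value (7, int)

int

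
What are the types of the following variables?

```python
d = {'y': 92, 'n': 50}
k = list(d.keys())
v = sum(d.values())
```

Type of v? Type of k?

sum of int values returns int; list(...) returns list

int, list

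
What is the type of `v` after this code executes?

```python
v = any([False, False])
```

any() returns bool

bool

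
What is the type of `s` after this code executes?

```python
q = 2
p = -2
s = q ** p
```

int ** negative int returns float

float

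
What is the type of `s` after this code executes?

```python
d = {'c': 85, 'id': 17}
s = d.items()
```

dict.items() returns a dict_items view

dict_items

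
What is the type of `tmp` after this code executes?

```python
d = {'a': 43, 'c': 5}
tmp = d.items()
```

dict.items() returns a dict_items view

dict_items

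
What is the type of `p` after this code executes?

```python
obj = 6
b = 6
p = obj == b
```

Equality comparison returns bool

bool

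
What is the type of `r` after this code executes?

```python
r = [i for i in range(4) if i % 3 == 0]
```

A list comprehension [...] produces a list

list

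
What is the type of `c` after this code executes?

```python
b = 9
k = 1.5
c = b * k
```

int * float returns float (9 * 1.5 = 13.5)

float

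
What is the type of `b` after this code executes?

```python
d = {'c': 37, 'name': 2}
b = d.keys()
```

.keys() returns a dict_keys view object

dict_keys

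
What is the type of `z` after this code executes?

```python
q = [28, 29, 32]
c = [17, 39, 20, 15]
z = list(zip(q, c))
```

list(zip(...)) returns a list of tuples

list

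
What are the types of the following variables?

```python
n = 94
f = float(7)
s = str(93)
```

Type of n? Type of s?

n is int; s is str

int, str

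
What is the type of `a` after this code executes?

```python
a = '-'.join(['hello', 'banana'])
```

str.join() returns str

str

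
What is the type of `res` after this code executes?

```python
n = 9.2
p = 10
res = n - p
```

float - int returns float (9.2 - 10 = -0.8)

float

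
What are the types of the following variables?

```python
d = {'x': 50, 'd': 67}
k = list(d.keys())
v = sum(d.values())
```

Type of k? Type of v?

list(...) returns list; sum of int values returns int

list, int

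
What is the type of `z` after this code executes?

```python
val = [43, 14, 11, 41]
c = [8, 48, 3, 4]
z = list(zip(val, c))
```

list(zip(...)) returns a list of tuples

list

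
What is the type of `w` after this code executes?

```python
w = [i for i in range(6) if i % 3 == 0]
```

A list comprehension [...] produces a list

list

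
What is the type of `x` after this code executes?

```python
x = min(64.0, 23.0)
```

min() of floats returns float

float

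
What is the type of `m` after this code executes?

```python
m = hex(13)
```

hex() returns str representation

str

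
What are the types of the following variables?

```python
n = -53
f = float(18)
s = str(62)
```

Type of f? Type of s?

f is float; s is str

float, str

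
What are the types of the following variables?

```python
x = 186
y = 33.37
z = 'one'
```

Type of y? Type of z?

y is float; z is str

float, str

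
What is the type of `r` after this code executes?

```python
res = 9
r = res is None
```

'is' comparison returns bool

bool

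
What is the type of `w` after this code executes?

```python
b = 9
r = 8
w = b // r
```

int // int returns int (9 // 8 = 1)

int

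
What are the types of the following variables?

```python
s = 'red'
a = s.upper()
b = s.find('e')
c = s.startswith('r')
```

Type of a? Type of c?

str.upper() returns str; str.startswith() returns bool

str, bool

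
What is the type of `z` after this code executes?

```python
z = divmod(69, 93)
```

divmod() returns a tuple (quotient, remainder)

tuple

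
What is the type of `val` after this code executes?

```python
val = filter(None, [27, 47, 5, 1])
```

filter() returns a filter iterator object

filter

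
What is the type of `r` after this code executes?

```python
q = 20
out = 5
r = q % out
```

int % int returns int (20 % 5 = 0)

int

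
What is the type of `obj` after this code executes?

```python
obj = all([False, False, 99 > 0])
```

all() returns bool

bool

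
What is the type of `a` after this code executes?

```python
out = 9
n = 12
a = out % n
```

int % int returns int (9 % 12 = 9)

int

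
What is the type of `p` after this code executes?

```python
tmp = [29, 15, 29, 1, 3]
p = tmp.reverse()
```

list.reverse() returns None

NoneType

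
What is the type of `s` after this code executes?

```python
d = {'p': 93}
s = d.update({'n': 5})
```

dict.update() returns None

NoneType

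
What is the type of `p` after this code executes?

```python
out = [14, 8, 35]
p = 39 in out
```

'in' operator returns bool

bool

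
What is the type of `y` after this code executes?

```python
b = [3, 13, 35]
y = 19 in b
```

'in' operator returns bool

bool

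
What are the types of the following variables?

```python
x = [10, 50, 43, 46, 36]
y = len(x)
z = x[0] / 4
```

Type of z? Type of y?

int / int returns float; len() returns int

float, int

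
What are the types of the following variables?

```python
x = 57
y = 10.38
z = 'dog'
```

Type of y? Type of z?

y is float; z is str

float, str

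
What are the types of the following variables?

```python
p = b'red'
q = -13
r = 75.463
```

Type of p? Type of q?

p is bytes; q is int

bytes, int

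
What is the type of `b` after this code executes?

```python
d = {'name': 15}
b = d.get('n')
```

dict.get() returns None when key 'n' is not found and no default given

NoneType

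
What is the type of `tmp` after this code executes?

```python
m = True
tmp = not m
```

'not' always returns bool

bool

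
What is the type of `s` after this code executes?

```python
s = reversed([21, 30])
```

reversed() on a list returns a list_reverseiterator

list_reverseiterator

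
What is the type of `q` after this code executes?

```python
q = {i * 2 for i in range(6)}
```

A set comprehension {expr for x in iterable} produces a set

set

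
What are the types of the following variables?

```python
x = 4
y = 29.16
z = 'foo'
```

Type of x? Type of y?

x is int; y is float

int, float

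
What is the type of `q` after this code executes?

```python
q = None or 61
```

'or' with None returns the other value (61, int)

int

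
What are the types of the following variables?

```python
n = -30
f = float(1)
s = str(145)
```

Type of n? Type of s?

n is int; s is str

int, str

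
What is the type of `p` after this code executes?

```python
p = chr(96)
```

chr() returns str (single character)

str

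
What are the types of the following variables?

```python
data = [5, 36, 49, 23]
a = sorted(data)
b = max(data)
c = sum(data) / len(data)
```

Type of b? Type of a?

max of ints returns int; sorted() returns list

int, list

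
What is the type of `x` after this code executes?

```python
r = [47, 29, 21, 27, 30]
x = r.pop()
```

list.pop() returns the popped element (int here)

int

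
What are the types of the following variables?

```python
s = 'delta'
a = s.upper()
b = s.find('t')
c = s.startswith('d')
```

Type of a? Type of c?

str.upper() returns str; str.startswith() returns bool

str, bool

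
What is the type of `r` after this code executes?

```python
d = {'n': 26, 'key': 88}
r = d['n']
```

Accessing dict[str, int] with key 'n' returns int value 26

int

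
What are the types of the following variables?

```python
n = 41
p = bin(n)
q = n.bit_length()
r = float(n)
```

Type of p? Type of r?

bin() returns str; float() returns float

str, float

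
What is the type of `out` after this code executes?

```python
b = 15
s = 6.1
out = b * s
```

int * float returns float (15 * 6.1 = 91.5)

float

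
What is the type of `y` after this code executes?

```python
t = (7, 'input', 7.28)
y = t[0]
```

Index 0 of tuple is 7 which is int

int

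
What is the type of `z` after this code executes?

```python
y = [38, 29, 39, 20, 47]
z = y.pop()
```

list.pop() returns the popped element (int here)

int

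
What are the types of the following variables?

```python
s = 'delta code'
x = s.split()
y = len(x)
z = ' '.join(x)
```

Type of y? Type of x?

len() returns int; str.split() returns list

int, list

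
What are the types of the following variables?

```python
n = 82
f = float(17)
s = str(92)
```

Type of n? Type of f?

n is int; f is float

int, float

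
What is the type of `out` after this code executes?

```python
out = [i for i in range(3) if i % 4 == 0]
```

A list comprehension [...] produces a list

list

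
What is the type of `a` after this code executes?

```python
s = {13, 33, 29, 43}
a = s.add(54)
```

set.add() returns None (mutates in place)

NoneType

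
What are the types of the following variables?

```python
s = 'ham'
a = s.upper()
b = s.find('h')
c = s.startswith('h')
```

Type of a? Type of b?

str.upper() returns str; str.find() returns int

str, int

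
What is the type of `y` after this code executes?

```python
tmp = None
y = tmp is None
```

'is' comparison returns bool

bool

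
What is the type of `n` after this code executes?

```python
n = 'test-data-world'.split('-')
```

str.split() returns list

list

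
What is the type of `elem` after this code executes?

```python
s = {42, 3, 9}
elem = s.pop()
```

Popping from a set of ints returns int

int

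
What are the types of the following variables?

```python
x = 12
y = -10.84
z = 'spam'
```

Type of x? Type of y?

x is int; y is float

int, float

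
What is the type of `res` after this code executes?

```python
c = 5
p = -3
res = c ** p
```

int ** negative int returns float

float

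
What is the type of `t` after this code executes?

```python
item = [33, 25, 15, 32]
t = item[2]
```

Indexing a list of ints returns int (item[2] = 15)

int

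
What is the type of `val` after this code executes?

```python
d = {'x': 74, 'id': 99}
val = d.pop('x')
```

dict.pop() returns the value (int)

int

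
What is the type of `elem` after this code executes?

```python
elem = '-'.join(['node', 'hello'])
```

str.join() returns str

str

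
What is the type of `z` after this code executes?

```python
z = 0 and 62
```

'and' returns the first falsy value (0, which is int)

int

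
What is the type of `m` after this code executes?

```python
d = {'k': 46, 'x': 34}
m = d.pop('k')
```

dict.pop() returns the value (int)

int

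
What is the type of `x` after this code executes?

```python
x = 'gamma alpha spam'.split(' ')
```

str.split() returns list

list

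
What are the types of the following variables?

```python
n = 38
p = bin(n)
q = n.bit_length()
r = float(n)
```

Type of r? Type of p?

float() returns float; bin() returns str

float, str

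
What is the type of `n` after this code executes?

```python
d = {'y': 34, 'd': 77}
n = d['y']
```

Accessing dict[str, int] with key 'y' returns int value 34

int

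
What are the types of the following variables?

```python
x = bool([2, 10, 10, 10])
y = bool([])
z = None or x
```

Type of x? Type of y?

bool() returns bool; bool() returns bool

bool, bool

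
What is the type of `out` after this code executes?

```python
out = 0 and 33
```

'and' returns the first falsy value (0, which is int)

int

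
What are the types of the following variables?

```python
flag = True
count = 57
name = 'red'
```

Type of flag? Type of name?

flag is bool; name is str

bool, str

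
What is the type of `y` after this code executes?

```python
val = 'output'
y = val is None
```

'is' comparison returns bool

bool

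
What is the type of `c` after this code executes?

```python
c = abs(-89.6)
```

abs() of float returns float

float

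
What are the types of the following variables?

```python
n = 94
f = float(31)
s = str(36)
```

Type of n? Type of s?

n is int; s is str

int, str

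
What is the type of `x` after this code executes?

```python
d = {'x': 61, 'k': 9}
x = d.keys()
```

.keys() returns a dict_keys view object

dict_keys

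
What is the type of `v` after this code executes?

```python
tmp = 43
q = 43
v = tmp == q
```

Equality comparison returns bool

bool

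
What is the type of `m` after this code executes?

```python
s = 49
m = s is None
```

'is' comparison returns bool

bool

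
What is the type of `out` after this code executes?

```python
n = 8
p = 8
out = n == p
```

Equality comparison returns bool

bool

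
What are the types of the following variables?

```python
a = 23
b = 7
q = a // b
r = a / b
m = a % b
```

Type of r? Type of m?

int / int returns float; int % int returns int

float, int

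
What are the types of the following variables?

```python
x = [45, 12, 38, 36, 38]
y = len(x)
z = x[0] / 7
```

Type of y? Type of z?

len() returns int; int / int returns float

int, float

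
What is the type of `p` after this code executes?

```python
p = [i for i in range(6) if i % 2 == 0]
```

A list comprehension [...] produces a list

list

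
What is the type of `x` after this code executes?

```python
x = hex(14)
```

hex() returns str representation

str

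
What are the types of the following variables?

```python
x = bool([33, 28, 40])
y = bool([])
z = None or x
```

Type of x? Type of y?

bool() returns bool; bool() returns bool

bool, bool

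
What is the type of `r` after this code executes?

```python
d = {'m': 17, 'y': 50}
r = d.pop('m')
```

dict.pop() returns the value (int)

int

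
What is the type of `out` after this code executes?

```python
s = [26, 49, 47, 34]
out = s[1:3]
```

Slicing a list always returns a list

list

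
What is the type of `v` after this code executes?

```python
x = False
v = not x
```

'not' always returns bool

bool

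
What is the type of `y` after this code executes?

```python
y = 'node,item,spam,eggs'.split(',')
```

str.split() returns list

list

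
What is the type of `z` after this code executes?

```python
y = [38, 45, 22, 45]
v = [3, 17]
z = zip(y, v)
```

zip() returns a zip iterator object

zip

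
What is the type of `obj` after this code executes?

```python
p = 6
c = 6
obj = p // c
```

int // int returns int (6 // 6 = 1)

int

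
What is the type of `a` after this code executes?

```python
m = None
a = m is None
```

'is' comparison returns bool

bool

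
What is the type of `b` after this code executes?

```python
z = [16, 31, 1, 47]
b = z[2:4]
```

Slicing a list always returns a list

list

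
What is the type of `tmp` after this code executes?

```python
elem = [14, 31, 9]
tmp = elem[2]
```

Indexing a list of ints returns int (elem[2] = 9)

int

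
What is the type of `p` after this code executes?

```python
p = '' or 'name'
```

'or' returns first truthy value ('name', which is str)

str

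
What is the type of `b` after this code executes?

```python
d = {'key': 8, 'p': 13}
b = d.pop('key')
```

dict.pop() returns the value (int)

int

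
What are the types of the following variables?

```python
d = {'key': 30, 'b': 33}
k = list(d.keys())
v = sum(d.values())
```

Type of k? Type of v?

list(...) returns list; sum of int values returns int

list, int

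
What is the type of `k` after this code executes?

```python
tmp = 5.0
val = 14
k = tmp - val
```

float - int returns float (5.0 - 14 = -9.0)

float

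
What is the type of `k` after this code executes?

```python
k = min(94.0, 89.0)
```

min() of floats returns float

float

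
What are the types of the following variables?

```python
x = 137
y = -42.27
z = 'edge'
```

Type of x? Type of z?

x is int; z is str

int, str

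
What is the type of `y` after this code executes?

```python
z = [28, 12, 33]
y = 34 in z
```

'in' operator returns bool

bool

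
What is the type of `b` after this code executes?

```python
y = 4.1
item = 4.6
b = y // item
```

float // float returns float (floor division preserves float type)

float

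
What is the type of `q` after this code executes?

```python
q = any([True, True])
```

any() returns bool

bool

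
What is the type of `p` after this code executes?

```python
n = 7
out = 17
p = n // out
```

int // int returns int (7 // 17 = 0)

int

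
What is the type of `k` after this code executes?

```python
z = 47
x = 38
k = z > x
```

Comparison operators return bool

bool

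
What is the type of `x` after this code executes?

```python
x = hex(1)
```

hex() returns str representation

str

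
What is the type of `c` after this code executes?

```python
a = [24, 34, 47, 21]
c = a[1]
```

Indexing a list of ints returns int (a[1] = 34)

int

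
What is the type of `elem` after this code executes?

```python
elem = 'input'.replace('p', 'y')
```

str.replace() returns str

str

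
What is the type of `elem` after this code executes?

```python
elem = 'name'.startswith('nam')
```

str.startswith() returns bool

bool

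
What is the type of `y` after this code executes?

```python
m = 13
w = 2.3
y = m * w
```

int * float returns float (13 * 2.3 = 29.9)

float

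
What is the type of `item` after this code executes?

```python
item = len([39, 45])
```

len() always returns int

int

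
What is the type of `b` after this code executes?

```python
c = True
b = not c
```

'not' always returns bool

bool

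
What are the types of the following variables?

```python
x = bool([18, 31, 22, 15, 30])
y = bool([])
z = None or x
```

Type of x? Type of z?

bool() returns bool; None or <bool> returns the bool

bool, bool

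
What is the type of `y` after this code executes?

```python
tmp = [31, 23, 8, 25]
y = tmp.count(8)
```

list.count() returns int

int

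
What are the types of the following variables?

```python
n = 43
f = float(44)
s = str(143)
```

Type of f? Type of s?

f is float; s is str

float, str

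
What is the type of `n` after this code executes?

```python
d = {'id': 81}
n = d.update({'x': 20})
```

dict.update() returns None

NoneType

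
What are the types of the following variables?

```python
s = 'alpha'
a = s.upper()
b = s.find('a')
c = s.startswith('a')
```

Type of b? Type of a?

str.find() returns int; str.upper() returns str

int, str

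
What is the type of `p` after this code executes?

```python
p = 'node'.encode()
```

str.encode() returns bytes

bytes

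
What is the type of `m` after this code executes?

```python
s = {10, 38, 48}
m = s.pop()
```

Popping from a set of ints returns int

int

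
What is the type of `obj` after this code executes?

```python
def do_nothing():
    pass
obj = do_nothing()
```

A function with no return statement returns None

NoneType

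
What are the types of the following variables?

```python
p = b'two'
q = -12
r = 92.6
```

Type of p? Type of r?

p is bytes; r is float

bytes, float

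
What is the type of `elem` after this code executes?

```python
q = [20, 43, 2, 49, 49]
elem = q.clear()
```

list.clear() returns None

NoneType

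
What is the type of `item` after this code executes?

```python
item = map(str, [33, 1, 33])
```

map() returns a map iterator object

map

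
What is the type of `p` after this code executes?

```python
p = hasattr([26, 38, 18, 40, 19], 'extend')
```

hasattr() returns bool

bool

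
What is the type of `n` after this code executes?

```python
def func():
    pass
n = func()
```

A function with no return statement returns None

NoneType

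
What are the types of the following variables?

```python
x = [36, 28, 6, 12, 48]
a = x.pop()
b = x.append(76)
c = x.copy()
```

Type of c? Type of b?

list.copy() returns list; list.append() returns None

list, NoneType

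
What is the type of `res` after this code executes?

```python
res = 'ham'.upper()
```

str.upper() returns str

str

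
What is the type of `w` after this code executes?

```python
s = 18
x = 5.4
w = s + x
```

int + float returns float (18 + 5.4 = 23.4)

float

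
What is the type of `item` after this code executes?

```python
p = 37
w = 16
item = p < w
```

Comparison operators return bool

bool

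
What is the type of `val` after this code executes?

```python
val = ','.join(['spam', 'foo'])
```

str.join() returns str

str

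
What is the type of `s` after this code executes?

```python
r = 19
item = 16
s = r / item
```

int / int always returns float in Python 3 (19 / 16 = 1.1875)

float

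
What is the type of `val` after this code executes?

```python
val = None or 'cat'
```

'or' with None returns the other value ('cat', str)

str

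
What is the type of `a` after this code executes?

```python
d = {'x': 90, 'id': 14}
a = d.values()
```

.values() returns a dict_values view object

dict_values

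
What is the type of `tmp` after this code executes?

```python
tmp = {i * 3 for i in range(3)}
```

A set comprehension {expr for x in iterable} produces a set

set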